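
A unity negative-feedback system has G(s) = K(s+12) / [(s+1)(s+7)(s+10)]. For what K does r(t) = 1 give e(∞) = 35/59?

4

System type = 0 (no poles at s=0).
K_p = lim_{s→0} G(s) = K·12 / (1·7·10) = (6/35)·K.
e_ss = 1/(1 + K_p) = 35/59 ⇒ 1 + (6/35)·K = 59/35 ⇒ K = 4.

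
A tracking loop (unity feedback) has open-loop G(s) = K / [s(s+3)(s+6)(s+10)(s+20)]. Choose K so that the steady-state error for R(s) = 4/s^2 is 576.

25

The open loop has one pole at the origin → type 1 system.
K_v = lim_{s→0} s·G(s) = K / (3·6·10·20) = (1/3600)·K.
e_ss = 4/K_v = 576 ⇒ K_v = 1/144 ⇒ K = (1/144)/(1/3600) = 25.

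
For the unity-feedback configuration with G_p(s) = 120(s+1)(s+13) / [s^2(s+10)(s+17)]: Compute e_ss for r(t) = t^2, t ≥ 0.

17/78

Two free integrators in G_p(s): this is a type 2 system.
K_a = lim_{s→0} s^2·G_p(s) = 120·1·13 / (10·17) = 156/17.
r(t) = t^2 gives R(s) = 2/s^3.
e_ss = 2/K_a = 2/(156/17) = 17/78.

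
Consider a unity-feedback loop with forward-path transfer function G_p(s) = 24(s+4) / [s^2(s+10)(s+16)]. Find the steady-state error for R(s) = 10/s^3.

50/3

The open loop has two poles at the origin → type 2 system.
K_a = lim_{s→0} s^2·G_p(s) = 24·4 / (10·16) = 0.6.
r(t) = 5t^2 gives R(s) = 10/s^3.
e_ss = 10/K_a = 10/0.6 = 50/3.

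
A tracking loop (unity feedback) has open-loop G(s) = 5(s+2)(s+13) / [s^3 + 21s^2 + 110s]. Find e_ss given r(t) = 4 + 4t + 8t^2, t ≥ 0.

infinity

The denominator has no term below 110s — 1 pole at s=0, type 1. Taking each input component in turn:
  • 4: tracked with zero error.
  • 4t: e_ss = 4/K_v with K_v=13/11 → 44/13.
  • 8t^2: a type-1 system cannot track it, e_ss → ∞.
The unbounded component dominates.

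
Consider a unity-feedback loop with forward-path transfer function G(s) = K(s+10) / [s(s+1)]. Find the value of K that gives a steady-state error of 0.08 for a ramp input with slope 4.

5

G(s) has one factor of s in the denominator, so the system is type 1.
K_v = lim_{s→0} s·G(s) = K·10 / (1) = 10·K.
e_ss = 4/K_v = 0.08 ⇒ K_v = 50 ⇒ K = 50/10 = 5.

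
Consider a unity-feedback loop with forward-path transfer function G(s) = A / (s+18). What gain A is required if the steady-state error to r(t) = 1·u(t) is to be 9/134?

The open loop has no poles at the origin → type 0 system.
K_p = lim_{s→0} G(s) = A / (18) = (1/18)·A.
e_ss = 1/(1 + K_p) = 9/134 ⇒ 1 + (1/18)·A = 134/9 ⇒ A = 250.

250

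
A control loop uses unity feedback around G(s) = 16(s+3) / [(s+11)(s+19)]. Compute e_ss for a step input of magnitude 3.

627/257

G(s) has no factors of s in the denominator, so the system is type 0.
K_p = lim_{s→0} G(s) = 16·3 / (11·19) = 48/209.
e_ss = 3/(1 + K_p) = 3/(257/209) = 627/257.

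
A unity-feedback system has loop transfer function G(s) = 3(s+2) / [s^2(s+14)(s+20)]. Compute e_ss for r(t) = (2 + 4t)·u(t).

The open loop has two poles at the origin → type 2 system. Taking each input component in turn:
  • 2: tracked with zero error.
  • 4t: tracked with zero error.
Total e_ss = 0.

0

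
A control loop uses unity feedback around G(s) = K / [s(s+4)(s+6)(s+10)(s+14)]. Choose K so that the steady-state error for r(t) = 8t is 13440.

System type = 1 (one pole at s=0).
K_v = lim_{s→0} s·G(s) = K / (4·6·10·14) = (1/3360)·K.
e_ss = 8/K_v = 13440 ⇒ K_v = 1/1680 ⇒ K = (1/1680)/(1/3360) = 2.

2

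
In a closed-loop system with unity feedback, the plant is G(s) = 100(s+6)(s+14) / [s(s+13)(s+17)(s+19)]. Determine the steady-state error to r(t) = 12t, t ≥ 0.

4199/700

System type = 1 (one pole at s=0).
K_v = lim_{s→0} s·G(s) = 100·6·14 / (13·17·19) = 8400/4199.
e_ss = 12/K_v = 12/(8400/4199) = 4199/700.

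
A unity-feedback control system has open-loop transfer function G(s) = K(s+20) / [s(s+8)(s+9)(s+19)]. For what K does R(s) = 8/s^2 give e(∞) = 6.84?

One free integrator in G(s): this is a type 1 system.
K_v = lim_{s→0} s·G(s) = K·20 / (8·9·19) = (5/342)·K.
e_ss = 8/K_v = 6.84 ⇒ K_v = 200/171 ⇒ K = (200/171)/(5/342) = 80.

80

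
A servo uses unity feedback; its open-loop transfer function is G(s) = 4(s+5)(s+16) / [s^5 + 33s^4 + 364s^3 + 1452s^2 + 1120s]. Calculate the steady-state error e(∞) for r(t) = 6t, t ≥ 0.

Lowest-order denominator term is 1120s, so the open loop has 1 pole at the origin → type 1 system.
K_v = lim_{s→0} s·G(s) = 4·5·16 / 1120 = 2/7.
e_ss = 6/K_v = 6/(2/7) = 21.

21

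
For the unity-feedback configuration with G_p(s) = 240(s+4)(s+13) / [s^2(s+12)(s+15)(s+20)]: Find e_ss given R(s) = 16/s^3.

60/13

G_p(s) has two factors of s in the denominator, so the system is type 2.
K_a = lim_{s→0} s^2·G_p(s) = 240·4·13 / (12·15·20) = 52/15.
r(t) = 8t^2 gives R(s) = 16/s^3.
e_ss = 16/K_a = 16/(52/15) = 60/13.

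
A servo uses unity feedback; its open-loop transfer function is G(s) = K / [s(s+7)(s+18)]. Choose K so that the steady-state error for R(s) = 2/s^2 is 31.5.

One free integrator in G(s): this is a type 1 system.
K_v = lim_{s→0} s·G(s) = K / (7·18) = (1/126)·K.
e_ss = 2/K_v = 31.5 ⇒ K_v = 4/63 ⇒ K = (4/63)/(1/126) = 8.

8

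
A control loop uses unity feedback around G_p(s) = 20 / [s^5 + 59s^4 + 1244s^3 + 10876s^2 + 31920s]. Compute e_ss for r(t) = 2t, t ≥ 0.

The denominator has no term below 31920s — 1 pole at s=0, type 1.
K_v = lim_{s→0} s·G_p(s) = 20 / 31920 = 1/1596.
e_ss = 2/K_v = 2/(1/1596) = 3192.

3192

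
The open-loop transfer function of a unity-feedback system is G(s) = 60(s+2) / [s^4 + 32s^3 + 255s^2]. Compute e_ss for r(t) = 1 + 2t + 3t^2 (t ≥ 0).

Lowest-order denominator term is 255s^2, so the open loop has 2 poles at the origin → type 2 system. By superposition:
  • 1: tracked with zero error.
  • 2t: tracked with zero error.
  • 3t^2: e_ss = 6/K_a with K_a=8/17 → 12.75.
Total e_ss = 12.75.

12.75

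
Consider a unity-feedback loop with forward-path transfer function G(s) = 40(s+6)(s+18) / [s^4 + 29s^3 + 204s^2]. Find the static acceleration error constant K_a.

360/17

Lowest-order denominator term is 204s^2, so the open loop has 2 poles at the origin → type 2 system.
K_a = lim_{s→0} s^2·G(s) = 40·6·18 / 204 = 360/17.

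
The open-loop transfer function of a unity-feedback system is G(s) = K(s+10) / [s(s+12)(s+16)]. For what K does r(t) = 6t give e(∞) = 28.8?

4

System type = 1 (one pole at s=0).
K_v = lim_{s→0} s·G(s) = K·10 / (12·16) = (5/96)·K.
e_ss = 6/K_v = 28.8 ⇒ K_v = 5/24 ⇒ K = (5/24)/(5/96) = 4.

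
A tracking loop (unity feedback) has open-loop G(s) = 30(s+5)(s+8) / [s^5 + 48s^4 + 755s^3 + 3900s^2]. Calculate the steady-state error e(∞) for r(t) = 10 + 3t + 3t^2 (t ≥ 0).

Lowest-order denominator term is 3900s^2, so the open loop has 2 poles at the origin → type 2 system. Treating each term separately:
  • 10: tracked with zero error.
  • 3t: tracked with zero error.
  • 3t^2: e_ss = 6/K_a with K_a=4/13 → 19.5.
Total e_ss = 19.5.

19.5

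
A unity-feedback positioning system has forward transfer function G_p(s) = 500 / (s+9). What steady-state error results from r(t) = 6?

System type = 0 (no poles at s=0).
K_p = lim_{s→0} G_p(s) = 500 / (9) = 500/9.
e_ss = 6/(1 + K_p) = 6/(509/9) = 54/509.

54/509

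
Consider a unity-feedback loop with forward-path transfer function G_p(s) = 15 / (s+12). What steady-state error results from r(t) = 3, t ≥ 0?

System type = 0 (no poles at s=0).
K_p = lim_{s→0} G_p(s) = 15 / (12) = 1.25.
e_ss = 3/(1 + K_p) = 3/2.25 = 4/3.

4/3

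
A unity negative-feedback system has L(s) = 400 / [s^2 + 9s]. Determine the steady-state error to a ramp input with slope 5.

The denominator has no term below 9s — 1 pole at s=0, type 1.
K_v = lim_{s→0} s·L(s) = 400 / 9 = 400/9.
e_ss = 5/K_v = 5/(400/9) = 0.1125.

0.1125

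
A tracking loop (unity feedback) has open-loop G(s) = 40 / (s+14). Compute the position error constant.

The open loop has no poles at the origin → type 0 system.
K_p = lim_{s→0} G(s) = 40 / (14) = 20/7.

20/7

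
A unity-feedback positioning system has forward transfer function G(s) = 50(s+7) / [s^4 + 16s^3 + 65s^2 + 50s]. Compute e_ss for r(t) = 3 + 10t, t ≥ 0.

Lowest-order denominator term is 50s, so the open loop has 1 pole at the origin → type 1 system. Treating each term separately:
  • 3: tracked with zero error.
  • 10t: e_ss = 10/K_v with K_v=7 → 10/7.
Total e_ss = 10/7.

10/7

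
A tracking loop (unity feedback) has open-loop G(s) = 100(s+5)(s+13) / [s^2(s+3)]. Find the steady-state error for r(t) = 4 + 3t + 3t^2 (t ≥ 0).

9/3250

System type = 2 (two poles at s=0). By superposition:
  • 4: tracked with zero error.
  • 3t: tracked with zero error.
  • 3t^2: e_ss = 6/K_a with K_a=6500/3 → 9/3250.
Total e_ss = 9/3250.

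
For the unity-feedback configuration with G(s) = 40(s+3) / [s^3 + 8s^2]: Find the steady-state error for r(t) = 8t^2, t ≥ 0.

16/15

Factoring s^2 from the denominator leaves a polynomial with constant term 8, so the system is type 2.
K_a = lim_{s→0} s^2·G(s) = 40·3 / 8 = 15.
r(t) = 8t^2 gives R(s) = 16/s^3.
e_ss = 16/K_a = 16/15.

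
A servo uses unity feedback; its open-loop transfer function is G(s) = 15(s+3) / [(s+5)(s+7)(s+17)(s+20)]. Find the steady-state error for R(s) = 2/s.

No free integrators in G(s): this is a type 0 system.
K_p = lim_{s→0} G(s) = 15·3 / (5·7·17·20) = 9/2380.
e_ss = 2/(1 + K_p) = 2/(2389/2380) = 4760/2389.

4760/2389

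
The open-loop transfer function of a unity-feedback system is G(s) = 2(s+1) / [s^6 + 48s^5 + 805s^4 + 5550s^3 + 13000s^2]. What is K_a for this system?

Factoring s^2 from the denominator leaves a polynomial with constant term 13000, so the system is type 2.
K_a = lim_{s→0} s^2·G(s) = 2·1 / 13000 = 1/6500.

1/6500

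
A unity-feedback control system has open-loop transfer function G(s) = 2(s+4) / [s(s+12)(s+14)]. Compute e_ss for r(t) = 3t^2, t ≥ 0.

infinity

One free integrator in G(s): this is a type 1 system.
K_a = lim_{s→0} s^2·G(s) = 0; the steady-state error to this parabolic input grows without bound.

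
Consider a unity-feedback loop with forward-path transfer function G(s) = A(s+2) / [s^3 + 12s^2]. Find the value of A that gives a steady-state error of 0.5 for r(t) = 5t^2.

120

The denominator has no term below 12s^2 — 2 poles at s=0, type 2.
K_a = lim_{s→0} s^2·G(s) = A·2 / 12 = (1/6)·A.
e_ss = 10/K_a = 0.5 ⇒ K_a = 20 ⇒ A = 20/(1/6) = 120.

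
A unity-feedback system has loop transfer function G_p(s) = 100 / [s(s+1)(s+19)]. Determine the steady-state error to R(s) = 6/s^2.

1.14

System type = 1 (one pole at s=0).
K_v = lim_{s→0} s·G_p(s) = 100 / (1·19) = 100/19.
e_ss = 6/K_v = 6/(100/19) = 1.14.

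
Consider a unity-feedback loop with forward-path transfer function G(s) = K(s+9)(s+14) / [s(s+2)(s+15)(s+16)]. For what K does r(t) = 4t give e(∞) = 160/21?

One free integrator in G(s): this is a type 1 system.
K_v = lim_{s→0} s·G(s) = K·9·14 / (2·15·16) = 0.2625·K.
e_ss = 4/K_v = 160/21 ⇒ K_v = 0.525 ⇒ K = 0.525/0.2625 = 2.

2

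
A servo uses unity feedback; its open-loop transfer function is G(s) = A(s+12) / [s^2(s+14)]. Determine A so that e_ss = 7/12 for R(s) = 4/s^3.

8

The open loop has two poles at the origin → type 2 system.
K_a = lim_{s→0} s^2·G(s) = A·12 / (14) = (6/7)·A.
e_ss = 4/K_a = 7/12 ⇒ K_a = 48/7 ⇒ A = (48/7)/(6/7) = 8.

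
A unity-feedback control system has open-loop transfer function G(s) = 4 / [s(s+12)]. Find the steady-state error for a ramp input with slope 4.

12

The open loop has one pole at the origin → type 1 system.
K_v = lim_{s→0} s·G(s) = 4 / (12) = 1/3.
e_ss = 4/K_v = 4/(1/3) = 12.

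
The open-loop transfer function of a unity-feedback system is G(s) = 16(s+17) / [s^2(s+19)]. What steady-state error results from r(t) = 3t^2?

57/136

G(s) has two factors of s in the denominator, so the system is type 2.
K_a = lim_{s→0} s^2·G(s) = 16·17 / (19) = 272/19.
r(t) = 3t^2 gives R(s) = 6/s^3.
e_ss = 6/K_a = 6/(272/19) = 57/136.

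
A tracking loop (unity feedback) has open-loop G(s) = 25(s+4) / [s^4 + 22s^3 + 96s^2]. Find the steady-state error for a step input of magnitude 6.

The denominator has no term below 96s^2 — 2 poles at s=0, type 2.
A type-2 system has K_p = ∞, so it tracks a step input with zero steady-state error.

0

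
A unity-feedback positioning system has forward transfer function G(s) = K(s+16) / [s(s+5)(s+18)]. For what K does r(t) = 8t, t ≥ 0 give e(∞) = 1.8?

System type = 1 (one pole at s=0).
K_v = lim_{s→0} s·G(s) = K·16 / (5·18) = (8/45)·K.
e_ss = 8/K_v = 1.8 ⇒ K_v = 40/9 ⇒ K = (40/9)/(8/45) = 25.

25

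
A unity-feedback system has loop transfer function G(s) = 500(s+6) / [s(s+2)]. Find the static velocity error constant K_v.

One free integrator in G(s): this is a type 1 system.
K_v = lim_{s→0} s·G(s) = 500·6 / (2) = 1500.

1500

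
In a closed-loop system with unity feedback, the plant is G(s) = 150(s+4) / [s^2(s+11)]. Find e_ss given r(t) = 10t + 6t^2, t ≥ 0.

0.22

The open loop has two poles at the origin → type 2 system. Treating each term separately:
  • 10t: tracked with zero error.
  • 6t^2: e_ss = 12/K_a with K_a=600/11 → 0.22.
Total e_ss = 0.22.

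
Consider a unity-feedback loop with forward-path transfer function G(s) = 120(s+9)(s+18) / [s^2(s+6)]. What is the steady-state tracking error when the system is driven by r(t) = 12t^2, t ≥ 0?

1/135

Two free integrators in G(s): this is a type 2 system.
K_a = lim_{s→0} s^2·G(s) = 120·9·18 / (6) = 3240.
r(t) = 12t^2 gives R(s) = 24/s^3.
e_ss = 24/K_a = 24/3240 = 1/135.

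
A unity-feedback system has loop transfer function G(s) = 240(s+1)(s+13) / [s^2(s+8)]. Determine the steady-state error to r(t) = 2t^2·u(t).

2/195

The open loop has two poles at the origin → type 2 system.
K_a = lim_{s→0} s^2·G(s) = 240·1·13 / (8) = 390.
r(t) = 2t^2 gives R(s) = 4/s^3.
e_ss = 4/K_a = 4/390 = 2/195.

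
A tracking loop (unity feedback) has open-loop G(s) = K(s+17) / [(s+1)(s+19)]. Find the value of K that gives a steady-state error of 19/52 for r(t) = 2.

5

No free integrators in G(s): this is a type 0 system.
K_p = lim_{s→0} G(s) = K·17 / (1·19) = (17/19)·K.
e_ss = 2/(1 + K_p) = 19/52 ⇒ 1 + (17/19)·K = 104/19 ⇒ K = 5.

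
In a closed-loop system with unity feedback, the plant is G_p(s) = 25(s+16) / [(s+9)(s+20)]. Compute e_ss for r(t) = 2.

G_p(s) has no factors of s in the denominator, so the system is type 0.
K_p = lim_{s→0} G_p(s) = 25·16 / (9·20) = 20/9.
e_ss = 2/(1 + K_p) = 2/(29/9) = 18/29.

18/29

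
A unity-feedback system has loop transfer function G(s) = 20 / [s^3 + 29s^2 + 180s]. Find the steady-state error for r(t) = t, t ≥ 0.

The denominator has no term below 180s — 1 pole at s=0, type 1.
K_v = lim_{s→0} s·G(s) = 20 / 180 = 1/9.
e_ss = 1/K_v = 1/(1/9) = 9.

9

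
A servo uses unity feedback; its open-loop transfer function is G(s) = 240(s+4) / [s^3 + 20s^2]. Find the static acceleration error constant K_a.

48

The denominator has no term below 20s^2 — 2 poles at s=0, type 2.
K_a = lim_{s→0} s^2·G(s) = 240·4 / 20 = 48.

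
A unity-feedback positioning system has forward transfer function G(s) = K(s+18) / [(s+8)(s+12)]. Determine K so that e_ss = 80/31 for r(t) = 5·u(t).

G(s) has no factors of s in the denominator, so the system is type 0.
K_p = lim_{s→0} G(s) = K·18 / (8·12) = 0.1875·K.
e_ss = 5/(1 + K_p) = 80/31 ⇒ 1 + 0.1875·K = 1.9375 ⇒ K = 5.

5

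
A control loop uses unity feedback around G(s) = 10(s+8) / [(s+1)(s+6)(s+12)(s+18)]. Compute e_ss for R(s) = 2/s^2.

infinity

No free integrators in G(s): this is a type 0 system.
For a type-0 system K_v = 0, so e_ss to a ramp input is unbounded.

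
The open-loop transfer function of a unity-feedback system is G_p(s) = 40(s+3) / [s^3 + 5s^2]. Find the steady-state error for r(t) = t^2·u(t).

Lowest-order denominator term is 5s^2, so the open loop has 2 poles at the origin → type 2 system.
K_a = lim_{s→0} s^2·G_p(s) = 40·3 / 5 = 24.
r(t) = t^2 gives R(s) = 2/s^3.
e_ss = 2/K_a = 2/24 = 1/12.

1/12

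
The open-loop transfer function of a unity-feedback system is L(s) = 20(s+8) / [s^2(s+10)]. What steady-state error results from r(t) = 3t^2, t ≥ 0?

The open loop has two poles at the origin → type 2 system.
K_a = lim_{s→0} s^2·L(s) = 20·8 / (10) = 16.
r(t) = 3t^2 gives R(s) = 6/s^3.
e_ss = 6/K_a = 6/16 = 0.375.

0.375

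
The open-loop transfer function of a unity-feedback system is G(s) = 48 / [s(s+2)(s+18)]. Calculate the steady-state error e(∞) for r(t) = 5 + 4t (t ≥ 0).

One free integrator in G(s): this is a type 1 system. Treating each term separately:
  • 5: tracked with zero error.
  • 4t: e_ss = 4/K_v with K_v=4/3 → 3.
Total e_ss = 3.

3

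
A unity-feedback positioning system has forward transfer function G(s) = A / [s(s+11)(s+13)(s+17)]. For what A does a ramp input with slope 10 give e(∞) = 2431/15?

150

System type = 1 (one pole at s=0).
K_v = lim_{s→0} s·G(s) = A / (11·13·17) = (1/2431)·A.
e_ss = 10/K_v = 2431/15 ⇒ K_v = 150/2431 ⇒ A = (150/2431)/(1/2431) = 150.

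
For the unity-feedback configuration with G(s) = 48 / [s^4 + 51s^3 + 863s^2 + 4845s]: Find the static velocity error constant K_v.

The denominator has no term below 4845s — 1 pole at s=0, type 1.
K_v = lim_{s→0} s·G(s) = 48 / 4845 = 16/1615.

16/1615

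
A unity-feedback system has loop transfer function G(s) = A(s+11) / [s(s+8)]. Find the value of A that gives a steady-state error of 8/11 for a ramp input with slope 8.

System type = 1 (one pole at s=0).
K_v = lim_{s→0} s·G(s) = A·11 / (8) = 1.375·A.
e_ss = 8/K_v = 8/11 ⇒ K_v = 11 ⇒ A = 11/1.375 = 8.

8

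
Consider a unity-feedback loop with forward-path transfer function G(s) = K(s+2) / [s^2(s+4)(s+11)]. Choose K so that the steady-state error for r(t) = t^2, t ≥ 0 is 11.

4

G(s) has two factors of s in the denominator, so the system is type 2.
K_a = lim_{s→0} s^2·G(s) = K·2 / (4·11) = (1/22)·K.
e_ss = 2/K_a = 11 ⇒ K_a = 2/11 ⇒ K = (2/11)/(1/22) = 4.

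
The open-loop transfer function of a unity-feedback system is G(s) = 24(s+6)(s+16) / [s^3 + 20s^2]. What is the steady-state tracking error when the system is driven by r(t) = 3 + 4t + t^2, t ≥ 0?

Lowest-order denominator term is 20s^2, so the open loop has 2 poles at the origin → type 2 system. Treating each term separately:
  • 3: tracked with zero error.
  • 4t: tracked with zero error.
  • t^2: e_ss = 2/K_a with K_a=115.2 → 5/288.
Total e_ss = 5/288.

5/288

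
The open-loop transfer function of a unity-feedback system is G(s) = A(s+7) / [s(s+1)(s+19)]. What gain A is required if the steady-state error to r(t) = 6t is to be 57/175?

One free integrator in G(s): this is a type 1 system.
K_v = lim_{s→0} s·G(s) = A·7 / (1·19) = (7/19)·A.
e_ss = 6/K_v = 57/175 ⇒ K_v = 350/19 ⇒ A = (350/19)/(7/19) = 50.

50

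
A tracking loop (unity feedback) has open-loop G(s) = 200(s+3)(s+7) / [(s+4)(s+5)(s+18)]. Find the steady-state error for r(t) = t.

infinity

The open loop has no poles at the origin → type 0 system.
K_v = lim_{s→0} s·G(s) = 0; the steady-state error to this ramp input grows without bound.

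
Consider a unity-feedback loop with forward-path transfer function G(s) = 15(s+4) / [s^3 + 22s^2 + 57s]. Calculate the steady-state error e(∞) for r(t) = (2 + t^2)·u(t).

The denominator has no term below 57s — 1 pole at s=0, type 1. By superposition:
  • 2: tracked with zero error.
  • t^2: a type-1 system cannot track it, e_ss → ∞.
The unbounded component dominates.

infinity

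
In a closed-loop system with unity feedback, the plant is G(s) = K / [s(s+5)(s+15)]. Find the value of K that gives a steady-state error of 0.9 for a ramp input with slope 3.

250

G(s) has one factor of s in the denominator, so the system is type 1.
K_v = lim_{s→0} s·G(s) = K / (5·15) = (1/75)·K.
e_ss = 3/K_v = 0.9 ⇒ K_v = 10/3 ⇒ K = (10/3)/(1/75) = 250.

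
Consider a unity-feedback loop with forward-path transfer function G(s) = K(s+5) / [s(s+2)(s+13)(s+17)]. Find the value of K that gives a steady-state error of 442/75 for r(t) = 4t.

System type = 1 (one pole at s=0).
K_v = lim_{s→0} s·G(s) = K·5 / (2·13·17) = (5/442)·K.
e_ss = 4/K_v = 442/75 ⇒ K_v = 150/221 ⇒ K = (150/221)/(5/442) = 60.

60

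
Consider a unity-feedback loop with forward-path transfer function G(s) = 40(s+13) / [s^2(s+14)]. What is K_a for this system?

G(s) has two factors of s in the denominator, so the system is type 2.
K_a = lim_{s→0} s^2·G(s) = 40·13 / (14) = 260/7.

260/7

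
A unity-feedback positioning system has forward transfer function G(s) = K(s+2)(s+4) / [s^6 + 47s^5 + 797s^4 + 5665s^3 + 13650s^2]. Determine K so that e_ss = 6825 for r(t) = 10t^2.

Factoring s^2 from the denominator leaves a polynomial with constant term 13650, so the system is type 2.
K_a = lim_{s→0} s^2·G(s) = K·2·4 / 13650 = (4/6825)·K.
e_ss = 20/K_a = 6825 ⇒ K_a = 4/1365 ⇒ K = (4/1365)/(4/6825) = 5.

5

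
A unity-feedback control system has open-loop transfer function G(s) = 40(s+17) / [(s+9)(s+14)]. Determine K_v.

No free integrators in G(s): this is a type 0 system.
K_v = lim_{s→0} s·G(s) = 0 (the extra factor of s kills the finite limit).

0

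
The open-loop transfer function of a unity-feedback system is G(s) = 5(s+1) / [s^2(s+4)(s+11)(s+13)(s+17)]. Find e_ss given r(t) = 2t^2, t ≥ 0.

System type = 2 (two poles at s=0).
K_a = lim_{s→0} s^2·G(s) = 5·1 / (4·11·13·17) = 5/9724.
r(t) = 2t^2 gives R(s) = 4/s^3.
e_ss = 4/K_a = 4/(5/9724) = 7779.2.

7779.2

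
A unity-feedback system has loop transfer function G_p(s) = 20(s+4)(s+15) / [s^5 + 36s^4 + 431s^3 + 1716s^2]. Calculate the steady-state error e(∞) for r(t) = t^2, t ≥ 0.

2.86

Factoring s^2 from the denominator leaves a polynomial with constant term 1716, so the system is type 2.
K_a = lim_{s→0} s^2·G_p(s) = 20·4·15 / 1716 = 100/143.
r(t) = t^2 gives R(s) = 2/s^3.
e_ss = 2/K_a = 2/(100/143) = 2.86.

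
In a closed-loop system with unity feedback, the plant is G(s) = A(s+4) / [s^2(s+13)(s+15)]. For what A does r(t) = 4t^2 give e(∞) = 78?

5

Two free integrators in G(s): this is a type 2 system.
K_a = lim_{s→0} s^2·G(s) = A·4 / (13·15) = (4/195)·A.
e_ss = 8/K_a = 78 ⇒ K_a = 4/39 ⇒ A = (4/39)/(4/195) = 5.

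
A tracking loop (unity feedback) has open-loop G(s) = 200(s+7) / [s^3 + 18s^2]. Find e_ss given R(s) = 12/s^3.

The denominator has no term below 18s^2 — 2 poles at s=0, type 2.
K_a = lim_{s→0} s^2·G(s) = 200·7 / 18 = 700/9.
r(t) = 6t^2 gives R(s) = 12/s^3.
e_ss = 12/K_a = 12/(700/9) = 27/175.

27/175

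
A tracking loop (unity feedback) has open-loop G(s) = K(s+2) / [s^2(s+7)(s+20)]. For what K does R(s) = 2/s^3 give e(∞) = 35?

4

System type = 2 (two poles at s=0).
K_a = lim_{s→0} s^2·G(s) = K·2 / (7·20) = (1/70)·K.
e_ss = 2/K_a = 35 ⇒ K_a = 2/35 ⇒ K = (2/35)/(1/70) = 4.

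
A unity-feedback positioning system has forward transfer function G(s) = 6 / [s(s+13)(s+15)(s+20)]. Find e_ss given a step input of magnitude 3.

0

One free integrator in G(s): this is a type 1 system.
A type-1 system has K_p = ∞, so it tracks a step input with zero steady-state error.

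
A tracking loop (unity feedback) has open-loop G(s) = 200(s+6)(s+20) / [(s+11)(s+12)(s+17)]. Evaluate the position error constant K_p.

System type = 0 (no poles at s=0).
K_p = lim_{s→0} G(s) = 200·6·20 / (11·12·17) = 2000/187.

2000/187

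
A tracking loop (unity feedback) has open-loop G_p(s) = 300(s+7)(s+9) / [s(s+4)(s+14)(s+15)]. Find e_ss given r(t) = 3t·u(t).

One free integrator in G_p(s): this is a type 1 system.
K_v = lim_{s→0} s·G_p(s) = 300·7·9 / (4·14·15) = 22.5.
e_ss = 3/K_v = 3/22.5 = 2/15.

2/15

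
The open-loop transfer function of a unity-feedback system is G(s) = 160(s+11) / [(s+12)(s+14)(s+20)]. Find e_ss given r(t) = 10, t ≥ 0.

6.5625

G(s) has no factors of s in the denominator, so the system is type 0.
K_p = lim_{s→0} G(s) = 160·11 / (12·14·20) = 11/21.
e_ss = 10/(1 + K_p) = 10/(32/21) = 6.5625.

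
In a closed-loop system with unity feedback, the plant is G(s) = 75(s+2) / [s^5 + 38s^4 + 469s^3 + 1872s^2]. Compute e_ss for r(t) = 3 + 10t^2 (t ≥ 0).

Lowest-order denominator term is 1872s^2, so the open loop has 2 poles at the origin → type 2 system. Treating each term separately:
  • 3: tracked with zero error.
  • 10t^2: e_ss = 20/K_a with K_a=25/312 → 249.6.
Total e_ss = 249.6.

249.6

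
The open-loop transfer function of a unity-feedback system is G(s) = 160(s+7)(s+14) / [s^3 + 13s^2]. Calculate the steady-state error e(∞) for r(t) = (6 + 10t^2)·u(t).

13/784

Factoring s^2 from the denominator leaves a polynomial with constant term 13, so the system is type 2. Treating each term separately:
  • 6: tracked with zero error.
  • 10t^2: e_ss = 20/K_a with K_a=15680/13 → 13/784.
Total e_ss = 13/784.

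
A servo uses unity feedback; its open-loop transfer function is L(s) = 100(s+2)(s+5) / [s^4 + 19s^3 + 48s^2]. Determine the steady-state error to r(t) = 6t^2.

0.576

Factoring s^2 from the denominator leaves a polynomial with constant term 48, so the system is type 2.
K_a = lim_{s→0} s^2·L(s) = 100·2·5 / 48 = 125/6.
r(t) = 6t^2 gives R(s) = 12/s^3.
e_ss = 12/K_a = 12/(125/6) = 0.576.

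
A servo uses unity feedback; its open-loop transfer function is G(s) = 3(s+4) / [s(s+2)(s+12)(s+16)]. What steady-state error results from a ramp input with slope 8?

256

The open loop has one pole at the origin → type 1 system.
K_v = lim_{s→0} s·G(s) = 3·4 / (2·12·16) = 1/32.
e_ss = 8/K_v = 8/(1/32) = 256.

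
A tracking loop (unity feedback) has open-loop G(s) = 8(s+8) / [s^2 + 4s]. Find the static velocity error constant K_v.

16

The denominator has no term below 4s — 1 pole at s=0, type 1.
K_v = lim_{s→0} s·G(s) = 8·8 / 4 = 16.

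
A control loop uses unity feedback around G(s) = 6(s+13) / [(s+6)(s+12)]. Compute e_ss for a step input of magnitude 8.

3.84

No free integrators in G(s): this is a type 0 system.
K_p = lim_{s→0} G(s) = 6·13 / (6·12) = 13/12.
e_ss = 8/(1 + K_p) = 8/(25/12) = 3.84.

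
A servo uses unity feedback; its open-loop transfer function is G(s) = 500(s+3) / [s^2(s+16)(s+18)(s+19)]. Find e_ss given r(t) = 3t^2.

System type = 2 (two poles at s=0).
K_a = lim_{s→0} s^2·G(s) = 500·3 / (16·18·19) = 125/456.
r(t) = 3t^2 gives R(s) = 6/s^3.
e_ss = 6/K_a = 6/(125/456) = 21.888.

21.888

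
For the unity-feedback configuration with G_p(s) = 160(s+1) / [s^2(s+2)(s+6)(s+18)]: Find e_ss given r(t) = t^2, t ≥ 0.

Two free integrators in G_p(s): this is a type 2 system.
K_a = lim_{s→0} s^2·G_p(s) = 160·1 / (2·6·18) = 20/27.
r(t) = t^2 gives R(s) = 2/s^3.
e_ss = 2/K_a = 2/(20/27) = 2.7.

2.7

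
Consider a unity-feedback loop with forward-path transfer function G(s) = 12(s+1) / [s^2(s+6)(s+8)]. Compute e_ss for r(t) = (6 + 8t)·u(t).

The open loop has two poles at the origin → type 2 system. Taking each input component in turn:
  • 6: tracked with zero error.
  • 8t: tracked with zero error.
Total e_ss = 0.

0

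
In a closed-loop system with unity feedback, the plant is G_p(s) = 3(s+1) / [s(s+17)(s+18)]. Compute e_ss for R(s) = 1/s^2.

System type = 1 (one pole at s=0).
K_v = lim_{s→0} s·G_p(s) = 3·1 / (17·18) = 1/102.
e_ss = 1/K_v = 1/(1/102) = 102.

102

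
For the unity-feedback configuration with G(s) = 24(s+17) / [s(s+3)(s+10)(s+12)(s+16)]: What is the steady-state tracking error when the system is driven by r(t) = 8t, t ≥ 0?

1920/17

G(s) has one factor of s in the denominator, so the system is type 1.
K_v = lim_{s→0} s·G(s) = 24·17 / (3·10·12·16) = 17/240.
e_ss = 8/K_v = 8/(17/240) = 1920/17.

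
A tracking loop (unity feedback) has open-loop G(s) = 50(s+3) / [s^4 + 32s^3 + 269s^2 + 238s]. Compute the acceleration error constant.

0

Factoring s from the denominator leaves a polynomial with constant term 238, so the system is type 1.
K_a = lim_{s→0} s^2·G(s) = 0 (the extra factor of s kills the finite limit).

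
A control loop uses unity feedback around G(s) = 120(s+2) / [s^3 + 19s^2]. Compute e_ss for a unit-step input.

Lowest-order denominator term is 19s^2, so the open loop has 2 poles at the origin → type 2 system.
K_p = ∞ for a type-2 system; e_ss to a step is zero.

0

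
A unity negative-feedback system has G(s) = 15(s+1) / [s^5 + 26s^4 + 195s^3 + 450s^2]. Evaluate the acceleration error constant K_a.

Factoring s^2 from the denominator leaves a polynomial with constant term 450, so the system is type 2.
K_a = lim_{s→0} s^2·G(s) = 15·1 / 450 = 1/30.

1/30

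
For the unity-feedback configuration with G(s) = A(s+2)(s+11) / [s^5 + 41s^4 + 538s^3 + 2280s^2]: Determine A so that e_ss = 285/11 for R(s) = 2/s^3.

8

Factoring s^2 from the denominator leaves a polynomial with constant term 2280, so the system is type 2.
K_a = lim_{s→0} s^2·G(s) = A·2·11 / 2280 = (11/1140)·A.
e_ss = 2/K_a = 285/11 ⇒ K_a = 22/285 ⇒ A = (22/285)/(11/1140) = 8.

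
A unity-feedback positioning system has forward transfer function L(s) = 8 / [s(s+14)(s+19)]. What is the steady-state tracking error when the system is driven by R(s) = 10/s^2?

L(s) has one factor of s in the denominator, so the system is type 1.
K_v = lim_{s→0} s·L(s) = 8 / (14·19) = 4/133.
e_ss = 10/K_v = 10/(4/133) = 332.5.

332.5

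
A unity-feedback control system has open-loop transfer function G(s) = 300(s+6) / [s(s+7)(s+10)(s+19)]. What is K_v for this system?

The open loop has one pole at the origin → type 1 system.
K_v = lim_{s→0} s·G(s) = 300·6 / (7·10·19) = 180/133.

180/133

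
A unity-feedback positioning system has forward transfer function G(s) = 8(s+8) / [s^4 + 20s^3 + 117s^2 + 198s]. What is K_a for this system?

Lowest-order denominator term is 198s, so the open loop has 1 pole at the origin → type 1 system.
K_a = lim_{s→0} s^2·G(s) = 0 (the extra factor of s kills the finite limit).

0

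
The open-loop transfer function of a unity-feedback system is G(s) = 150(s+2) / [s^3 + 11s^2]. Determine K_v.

K_v = lim_{s→0} s·G(s); with 2 poles at the origin the limit diverges, so K_v = ∞.

infinity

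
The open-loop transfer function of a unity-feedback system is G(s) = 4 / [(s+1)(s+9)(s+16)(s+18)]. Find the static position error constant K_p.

1/648

No free integrators in G(s): this is a type 0 system.
K_p = lim_{s→0} G(s) = 4 / (1·9·16·18) = 1/648.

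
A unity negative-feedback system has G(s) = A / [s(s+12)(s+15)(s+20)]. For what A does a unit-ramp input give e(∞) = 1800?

2

G(s) has one factor of s in the denominator, so the system is type 1.
K_v = lim_{s→0} s·G(s) = A / (12·15·20) = (1/3600)·A.
e_ss = 1/K_v = 1800 ⇒ K_v = 1/1800 ⇒ A = (1/1800)/(1/3600) = 2.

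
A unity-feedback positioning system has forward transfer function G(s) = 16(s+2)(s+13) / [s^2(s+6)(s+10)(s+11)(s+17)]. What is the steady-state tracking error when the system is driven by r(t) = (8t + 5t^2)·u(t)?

The open loop has two poles at the origin → type 2 system. By superposition:
  • 8t: tracked with zero error.
  • 5t^2: e_ss = 10/K_a with K_a=104/2805 → 14025/52.
Total e_ss = 14025/52.

14025/52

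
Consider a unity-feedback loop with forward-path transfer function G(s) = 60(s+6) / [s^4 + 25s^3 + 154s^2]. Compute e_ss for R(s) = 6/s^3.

77/30

Lowest-order denominator term is 154s^2, so the open loop has 2 poles at the origin → type 2 system.
K_a = lim_{s→0} s^2·G(s) = 60·6 / 154 = 180/77.
r(t) = 3t^2 gives R(s) = 6/s^3.
e_ss = 6/K_a = 6/(180/77) = 77/30.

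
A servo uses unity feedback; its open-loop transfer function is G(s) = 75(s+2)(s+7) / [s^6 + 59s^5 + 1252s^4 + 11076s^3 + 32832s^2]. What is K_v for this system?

infinity

K_v = lim_{s→0} s·G(s); with 2 poles at the origin the limit diverges, so K_v = ∞.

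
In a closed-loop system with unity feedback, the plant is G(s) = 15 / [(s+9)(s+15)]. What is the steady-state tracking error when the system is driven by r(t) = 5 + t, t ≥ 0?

infinity

G(s) has no factors of s in the denominator, so the system is type 0. Taking each input component in turn:
  • 5: e_ss = 5/(1+K_p) with K_p=1/9 → 4.5.
  • t: a type-0 system cannot track it, e_ss → ∞.
The unbounded component dominates.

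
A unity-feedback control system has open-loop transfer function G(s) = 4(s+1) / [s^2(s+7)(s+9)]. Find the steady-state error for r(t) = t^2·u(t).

System type = 2 (two poles at s=0).
K_a = lim_{s→0} s^2·G(s) = 4·1 / (7·9) = 4/63.
r(t) = t^2 gives R(s) = 2/s^3.
e_ss = 2/K_a = 2/(4/63) = 31.5.

31.5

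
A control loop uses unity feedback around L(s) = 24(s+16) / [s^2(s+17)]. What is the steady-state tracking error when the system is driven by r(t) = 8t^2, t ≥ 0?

The open loop has two poles at the origin → type 2 system.
K_a = lim_{s→0} s^2·L(s) = 24·16 / (17) = 384/17.
r(t) = 8t^2 gives R(s) = 16/s^3.
e_ss = 16/K_a = 16/(384/17) = 17/24.

17/24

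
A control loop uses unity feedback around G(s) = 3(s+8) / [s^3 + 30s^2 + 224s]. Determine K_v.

Lowest-order denominator term is 224s, so the open loop has 1 pole at the origin → type 1 system.
K_v = lim_{s→0} s·G(s) = 3·8 / 224 = 3/28.

3/28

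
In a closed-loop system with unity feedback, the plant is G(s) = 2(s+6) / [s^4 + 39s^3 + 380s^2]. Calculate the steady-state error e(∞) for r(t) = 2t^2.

Lowest-order denominator term is 380s^2, so the open loop has 2 poles at the origin → type 2 system.
K_a = lim_{s→0} s^2·G(s) = 2·6 / 380 = 3/95.
r(t) = 2t^2 gives R(s) = 4/s^3.
e_ss = 4/K_a = 4/(3/95) = 380/3.

380/3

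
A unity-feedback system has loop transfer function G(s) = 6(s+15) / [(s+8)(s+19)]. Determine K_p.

G(s) has no factors of s in the denominator, so the system is type 0.
K_p = lim_{s→0} G(s) = 6·15 / (8·19) = 45/76.

45/76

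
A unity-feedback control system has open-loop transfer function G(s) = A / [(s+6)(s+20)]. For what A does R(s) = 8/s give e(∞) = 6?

System type = 0 (no poles at s=0).
K_p = lim_{s→0} G(s) = A / (6·20) = (1/120)·A.
e_ss = 8/(1 + K_p) = 6 ⇒ 1 + (1/120)·A = 4/3 ⇒ A = 40.

40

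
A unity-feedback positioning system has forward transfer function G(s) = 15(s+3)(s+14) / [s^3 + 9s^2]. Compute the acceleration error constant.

The denominator has no term below 9s^2 — 2 poles at s=0, type 2.
K_a = lim_{s→0} s^2·G(s) = 15·3·14 / 9 = 70.

70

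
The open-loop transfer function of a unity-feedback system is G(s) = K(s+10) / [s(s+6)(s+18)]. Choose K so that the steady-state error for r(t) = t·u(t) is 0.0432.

250

One free integrator in G(s): this is a type 1 system.
K_v = lim_{s→0} s·G(s) = K·10 / (6·18) = (5/54)·K.
e_ss = 1/K_v = 0.0432 ⇒ K_v = 625/27 ⇒ K = (625/27)/(5/54) = 250.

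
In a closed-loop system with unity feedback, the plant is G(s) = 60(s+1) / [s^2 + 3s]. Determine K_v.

20

Lowest-order denominator term is 3s, so the open loop has 1 pole at the origin → type 1 system.
K_v = lim_{s→0} s·G(s) = 60·1 / 3 = 20.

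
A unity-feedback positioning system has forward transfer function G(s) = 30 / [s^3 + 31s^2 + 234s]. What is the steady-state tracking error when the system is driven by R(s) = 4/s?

0

Factoring s from the denominator leaves a polynomial with constant term 234, so the system is type 1.
A type-1 system has K_p = ∞, so it tracks a step input with zero steady-state error.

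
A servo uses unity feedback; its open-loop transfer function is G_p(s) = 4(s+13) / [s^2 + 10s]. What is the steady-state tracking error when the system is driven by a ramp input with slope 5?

Lowest-order denominator term is 10s, so the open loop has 1 pole at the origin → type 1 system.
K_v = lim_{s→0} s·G_p(s) = 4·13 / 10 = 5.2.
e_ss = 5/K_v = 5/5.2 = 25/26.

25/26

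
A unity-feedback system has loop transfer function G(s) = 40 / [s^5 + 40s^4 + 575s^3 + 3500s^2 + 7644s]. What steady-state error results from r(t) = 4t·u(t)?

Lowest-order denominator term is 7644s, so the open loop has 1 pole at the origin → type 1 system.
K_v = lim_{s→0} s·G(s) = 40 / 7644 = 10/1911.
e_ss = 4/K_v = 4/(10/1911) = 764.4.

764.4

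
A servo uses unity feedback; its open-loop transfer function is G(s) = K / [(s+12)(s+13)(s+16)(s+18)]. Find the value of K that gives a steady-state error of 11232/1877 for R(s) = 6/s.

120

No free integrators in G(s): this is a type 0 system.
K_p = lim_{s→0} G(s) = K / (12·13·16·18) = (1/44928)·K.
e_ss = 6/(1 + K_p) = 11232/1877 ⇒ 1 + (1/44928)·K = 1877/1872 ⇒ K = 120.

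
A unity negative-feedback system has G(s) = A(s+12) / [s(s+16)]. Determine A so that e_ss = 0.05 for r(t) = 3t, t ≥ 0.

G(s) has one factor of s in the denominator, so the system is type 1.
K_v = lim_{s→0} s·G(s) = A·12 / (16) = 0.75·A.
e_ss = 3/K_v = 0.05 ⇒ K_v = 60 ⇒ A = 60/0.75 = 80.

80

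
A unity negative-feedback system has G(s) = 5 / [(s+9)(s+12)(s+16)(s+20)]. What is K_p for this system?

1/6912

No free integrators in G(s): this is a type 0 system.
K_p = lim_{s→0} G(s) = 5 / (9·12·16·20) = 1/6912.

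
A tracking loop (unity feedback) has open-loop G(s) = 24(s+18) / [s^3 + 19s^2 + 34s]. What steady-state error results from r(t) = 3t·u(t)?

Lowest-order denominator term is 34s, so the open loop has 1 pole at the origin → type 1 system.
K_v = lim_{s→0} s·G(s) = 24·18 / 34 = 216/17.
e_ss = 3/K_v = 3/(216/17) = 17/72.

17/72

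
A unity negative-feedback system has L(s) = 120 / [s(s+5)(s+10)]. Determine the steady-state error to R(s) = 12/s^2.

5

The open loop has one pole at the origin → type 1 system.
K_v = lim_{s→0} s·L(s) = 120 / (5·10) = 2.4.
e_ss = 12/K_v = 12/2.4 = 5.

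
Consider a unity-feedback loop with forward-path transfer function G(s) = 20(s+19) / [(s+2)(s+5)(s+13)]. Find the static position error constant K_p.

38/13

G(s) has no factors of s in the denominator, so the system is type 0.
K_p = lim_{s→0} G(s) = 20·19 / (2·5·13) = 38/13.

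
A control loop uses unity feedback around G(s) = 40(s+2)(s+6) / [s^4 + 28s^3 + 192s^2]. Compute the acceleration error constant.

2.5

Factoring s^2 from the denominator leaves a polynomial with constant term 192, so the system is type 2.
K_a = lim_{s→0} s^2·G(s) = 40·2·6 / 192 = 2.5.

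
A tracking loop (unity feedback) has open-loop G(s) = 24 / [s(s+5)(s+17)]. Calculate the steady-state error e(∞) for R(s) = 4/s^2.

85/6

One free integrator in G(s): this is a type 1 system.
K_v = lim_{s→0} s·G(s) = 24 / (5·17) = 24/85.
e_ss = 4/K_v = 4/(24/85) = 85/6.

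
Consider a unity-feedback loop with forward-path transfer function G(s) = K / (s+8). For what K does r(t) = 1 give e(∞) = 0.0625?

System type = 0 (no poles at s=0).
K_p = lim_{s→0} G(s) = K / (8) = 0.125·K.
e_ss = 1/(1 + K_p) = 0.0625 ⇒ 1 + 0.125·K = 16 ⇒ K = 120.

120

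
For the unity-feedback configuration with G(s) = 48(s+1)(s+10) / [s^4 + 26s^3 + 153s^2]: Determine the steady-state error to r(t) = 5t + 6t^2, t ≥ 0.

The denominator has no term below 153s^2 — 2 poles at s=0, type 2. Taking each input component in turn:
  • 5t: tracked with zero error.
  • 6t^2: e_ss = 12/K_a with K_a=160/51 → 3.825.
Total e_ss = 3.825.

3.825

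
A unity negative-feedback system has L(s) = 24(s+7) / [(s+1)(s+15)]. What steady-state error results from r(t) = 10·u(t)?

50/61

No free integrators in L(s): this is a type 0 system.
K_p = lim_{s→0} L(s) = 24·7 / (1·15) = 11.2.
e_ss = 10/(1 + K_p) = 10/12.2 = 50/61.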